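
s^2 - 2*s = s*(s - 2)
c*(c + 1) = c^2 + c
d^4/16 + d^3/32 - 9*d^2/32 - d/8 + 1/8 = (d/4 + 1/4)*(d/4 + 1/2)*(d - 2)*(d - 1/2)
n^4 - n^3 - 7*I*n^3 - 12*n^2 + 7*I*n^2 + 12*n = n*(n - 1)*(n - 4*I)*(n - 3*I)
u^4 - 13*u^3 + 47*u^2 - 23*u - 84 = (u - 7)*(u - 4)*(u - 3)*(u + 1)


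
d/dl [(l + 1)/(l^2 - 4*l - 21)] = (l^2 - 4*l - 2*(l - 2)*(l + 1) - 21)/(-l^2 + 4*l + 21)^2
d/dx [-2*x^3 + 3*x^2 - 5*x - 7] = -6*x^2 + 6*x - 5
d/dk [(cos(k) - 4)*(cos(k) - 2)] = 2*(3 - cos(k))*sin(k)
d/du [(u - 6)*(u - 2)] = 2*u - 8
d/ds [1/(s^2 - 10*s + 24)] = 2*(5 - s)/(s^2 - 10*s + 24)^2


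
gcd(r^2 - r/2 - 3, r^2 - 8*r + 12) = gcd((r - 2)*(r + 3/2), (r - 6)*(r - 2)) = r - 2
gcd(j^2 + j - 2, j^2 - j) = j - 1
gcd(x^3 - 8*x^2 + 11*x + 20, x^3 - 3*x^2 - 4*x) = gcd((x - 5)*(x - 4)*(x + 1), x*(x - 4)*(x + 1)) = x^2 - 3*x - 4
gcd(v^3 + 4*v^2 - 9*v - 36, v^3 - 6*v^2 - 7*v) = 1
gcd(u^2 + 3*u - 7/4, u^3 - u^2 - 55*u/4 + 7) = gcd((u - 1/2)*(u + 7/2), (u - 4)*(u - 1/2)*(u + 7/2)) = u^2 + 3*u - 7/4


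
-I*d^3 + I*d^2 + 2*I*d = d*(d - 2)*(-I*d - I)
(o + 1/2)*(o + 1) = o^2 + 3*o/2 + 1/2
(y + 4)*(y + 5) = y^2 + 9*y + 20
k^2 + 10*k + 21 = (k + 3)*(k + 7)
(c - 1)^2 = c^2 - 2*c + 1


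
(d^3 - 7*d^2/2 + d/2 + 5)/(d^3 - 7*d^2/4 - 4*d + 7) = 2*(2*d^2 - 3*d - 5)/(4*d^2 + d - 14)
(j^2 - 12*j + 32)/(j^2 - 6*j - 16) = (j - 4)/(j + 2)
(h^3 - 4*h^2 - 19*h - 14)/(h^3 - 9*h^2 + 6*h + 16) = (h^2 - 5*h - 14)/(h^2 - 10*h + 16)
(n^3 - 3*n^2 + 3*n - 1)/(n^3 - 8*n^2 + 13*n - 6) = (n - 1)/(n - 6)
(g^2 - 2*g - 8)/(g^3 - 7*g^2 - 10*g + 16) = (g - 4)/(g^2 - 9*g + 8)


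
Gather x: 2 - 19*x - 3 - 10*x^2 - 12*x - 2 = -10*x^2 - 31*x - 3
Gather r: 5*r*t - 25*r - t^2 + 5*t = r*(5*t - 25) - t^2 + 5*t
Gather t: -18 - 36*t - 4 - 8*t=-44*t - 22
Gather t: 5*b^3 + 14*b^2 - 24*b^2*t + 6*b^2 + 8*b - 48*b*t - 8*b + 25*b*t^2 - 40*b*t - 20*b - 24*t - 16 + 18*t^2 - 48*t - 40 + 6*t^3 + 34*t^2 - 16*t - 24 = 5*b^3 + 20*b^2 - 20*b + 6*t^3 + t^2*(25*b + 52) + t*(-24*b^2 - 88*b - 88) - 80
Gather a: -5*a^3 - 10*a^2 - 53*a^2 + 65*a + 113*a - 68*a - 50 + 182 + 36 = -5*a^3 - 63*a^2 + 110*a + 168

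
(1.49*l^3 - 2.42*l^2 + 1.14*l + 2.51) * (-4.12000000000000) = -6.1388*l^3 + 9.9704*l^2 - 4.6968*l - 10.3412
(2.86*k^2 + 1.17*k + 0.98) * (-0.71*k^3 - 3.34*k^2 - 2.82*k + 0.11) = -2.0306*k^5 - 10.3831*k^4 - 12.6688*k^3 - 6.258*k^2 - 2.6349*k + 0.1078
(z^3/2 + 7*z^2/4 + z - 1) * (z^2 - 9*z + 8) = z^5/2 - 11*z^4/4 - 43*z^3/4 + 4*z^2 + 17*z - 8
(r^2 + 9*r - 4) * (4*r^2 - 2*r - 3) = 4*r^4 + 34*r^3 - 37*r^2 - 19*r + 12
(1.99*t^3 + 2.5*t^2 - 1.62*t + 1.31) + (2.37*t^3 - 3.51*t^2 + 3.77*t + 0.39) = 4.36*t^3 - 1.01*t^2 + 2.15*t + 1.7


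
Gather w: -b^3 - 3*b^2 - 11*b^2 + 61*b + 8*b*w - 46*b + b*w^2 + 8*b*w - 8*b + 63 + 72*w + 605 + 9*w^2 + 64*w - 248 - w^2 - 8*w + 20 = -b^3 - 14*b^2 + 7*b + w^2*(b + 8) + w*(16*b + 128) + 440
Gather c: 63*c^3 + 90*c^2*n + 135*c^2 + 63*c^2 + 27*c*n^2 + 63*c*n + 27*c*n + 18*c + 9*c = 63*c^3 + c^2*(90*n + 198) + c*(27*n^2 + 90*n + 27)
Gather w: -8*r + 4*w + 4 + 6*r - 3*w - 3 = -2*r + w + 1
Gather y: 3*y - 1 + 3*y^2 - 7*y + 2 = 3*y^2 - 4*y + 1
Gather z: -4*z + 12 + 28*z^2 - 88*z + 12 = 28*z^2 - 92*z + 24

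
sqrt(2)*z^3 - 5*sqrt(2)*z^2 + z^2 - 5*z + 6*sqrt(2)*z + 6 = (z - 3)*(z - 2)*(sqrt(2)*z + 1)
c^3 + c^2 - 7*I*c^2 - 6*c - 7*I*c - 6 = (c + 1)*(c - 6*I)*(c - I)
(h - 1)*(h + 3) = h^2 + 2*h - 3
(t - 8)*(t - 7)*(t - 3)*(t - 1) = t^4 - 19*t^3 + 119*t^2 - 269*t + 168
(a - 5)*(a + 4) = a^2 - a - 20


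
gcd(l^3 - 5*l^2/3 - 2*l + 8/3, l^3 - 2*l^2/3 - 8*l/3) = l^2 - 2*l/3 - 8/3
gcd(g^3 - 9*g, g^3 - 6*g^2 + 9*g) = g^2 - 3*g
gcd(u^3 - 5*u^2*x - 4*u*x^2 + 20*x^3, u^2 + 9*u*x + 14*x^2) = u + 2*x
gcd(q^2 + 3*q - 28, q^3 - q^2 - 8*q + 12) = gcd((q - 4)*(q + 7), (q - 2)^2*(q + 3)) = 1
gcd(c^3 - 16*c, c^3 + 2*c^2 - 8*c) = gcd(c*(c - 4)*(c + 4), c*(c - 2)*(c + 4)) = c^2 + 4*c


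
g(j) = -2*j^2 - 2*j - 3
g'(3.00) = -14.00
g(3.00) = -27.00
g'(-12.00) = 46.00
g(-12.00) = -267.00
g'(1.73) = -8.92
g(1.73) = -12.45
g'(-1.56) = 4.24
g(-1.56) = -4.75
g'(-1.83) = 5.32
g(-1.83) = -6.04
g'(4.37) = -19.48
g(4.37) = -49.93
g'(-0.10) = -1.60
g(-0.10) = -2.82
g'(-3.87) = 13.48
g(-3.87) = -25.21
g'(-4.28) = 15.12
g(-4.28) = -31.08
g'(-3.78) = 13.12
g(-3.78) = -24.02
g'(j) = -4*j - 2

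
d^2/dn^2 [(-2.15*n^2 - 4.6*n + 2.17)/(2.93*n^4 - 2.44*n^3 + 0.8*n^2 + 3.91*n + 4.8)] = (-110.74521*n^8 - 381.6618*n^7 + 883.2445*n^6 - 398.85414*n^5 + 1219.288704*n^4 + 892.814764*n^3 - 1079.076168*n^2 + 299.2008*n + 123.278354)/(25.153757*n^12 - 62.841468*n^11 + 72.935904*n^10 + 51.857933*n^9 - 24.183432*n^8 - 85.755792*n^7 + 242.339519*n^6 + 169.322148*n^5 - 26.3344799999999*n^4 - 18.789929*n^3 + 275.44464*n^2 + 270.2592*n + 110.592)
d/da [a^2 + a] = 2*a + 1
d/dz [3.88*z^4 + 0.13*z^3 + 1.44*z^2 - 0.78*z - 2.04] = 15.52*z^3 + 0.39*z^2 + 2.88*z - 0.78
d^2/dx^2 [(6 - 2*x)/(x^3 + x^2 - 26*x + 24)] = 4*(-(x - 3)*(3*x^2 + 2*x - 26)^2 + (3*x^2 + 2*x + (x - 3)*(3*x + 1) - 26)*(x^3 + x^2 - 26*x + 24))/(x^3 + x^2 - 26*x + 24)^3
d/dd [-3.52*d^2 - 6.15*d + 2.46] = -7.04*d - 6.15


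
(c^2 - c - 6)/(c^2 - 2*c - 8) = (c - 3)/(c - 4)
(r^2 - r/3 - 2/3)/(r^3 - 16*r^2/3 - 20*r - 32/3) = (r - 1)/(r^2 - 6*r - 16)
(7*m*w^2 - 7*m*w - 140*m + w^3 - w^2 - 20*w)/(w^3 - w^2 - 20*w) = (7*m + w)/w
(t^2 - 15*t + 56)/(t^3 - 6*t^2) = (t^2 - 15*t + 56)/(t^2*(t - 6))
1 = 1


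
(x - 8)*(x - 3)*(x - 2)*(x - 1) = x^4 - 14*x^3 + 59*x^2 - 94*x + 48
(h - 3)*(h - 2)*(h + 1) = h^3 - 4*h^2 + h + 6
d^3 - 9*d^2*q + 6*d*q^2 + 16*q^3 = (d - 8*q)*(d - 2*q)*(d + q)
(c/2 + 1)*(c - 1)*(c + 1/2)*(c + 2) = c^4/2 + 7*c^3/4 + 3*c^2/4 - 2*c - 1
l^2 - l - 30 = (l - 6)*(l + 5)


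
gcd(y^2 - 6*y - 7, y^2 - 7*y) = y - 7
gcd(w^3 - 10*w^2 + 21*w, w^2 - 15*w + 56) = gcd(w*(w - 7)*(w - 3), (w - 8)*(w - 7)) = w - 7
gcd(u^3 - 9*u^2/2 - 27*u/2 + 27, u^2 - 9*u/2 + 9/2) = u - 3/2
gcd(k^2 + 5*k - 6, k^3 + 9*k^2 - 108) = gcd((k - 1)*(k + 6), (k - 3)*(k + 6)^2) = k + 6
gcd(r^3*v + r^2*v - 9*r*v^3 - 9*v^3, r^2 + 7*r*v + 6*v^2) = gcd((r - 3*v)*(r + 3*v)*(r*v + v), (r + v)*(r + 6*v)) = 1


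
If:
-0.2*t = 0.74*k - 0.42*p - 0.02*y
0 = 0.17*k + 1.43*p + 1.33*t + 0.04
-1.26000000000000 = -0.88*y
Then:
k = 0.0213792492917847 - 0.747698300283286*t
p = -0.841182719546742*t - 0.0305136170486737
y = 1.43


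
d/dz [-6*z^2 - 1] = -12*z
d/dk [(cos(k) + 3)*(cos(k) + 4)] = -(2*cos(k) + 7)*sin(k)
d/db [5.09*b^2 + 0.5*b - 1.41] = 10.18*b + 0.5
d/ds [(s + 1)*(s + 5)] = 2*s + 6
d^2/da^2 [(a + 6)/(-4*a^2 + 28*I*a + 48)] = ((a + 6)*(2*a - 7*I)^2 + (3*a + 6 - 7*I)*(-a^2 + 7*I*a + 12))/(2*(-a^2 + 7*I*a + 12)^3)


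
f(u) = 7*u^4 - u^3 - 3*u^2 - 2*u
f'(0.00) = -2.00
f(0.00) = 0.00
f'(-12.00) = -48746.00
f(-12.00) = 146472.00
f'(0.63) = 0.03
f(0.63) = -1.60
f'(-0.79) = -12.94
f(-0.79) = 2.93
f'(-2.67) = -540.32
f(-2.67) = 358.74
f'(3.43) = 1072.03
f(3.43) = 886.38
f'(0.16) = -2.92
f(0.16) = -0.40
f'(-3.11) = -854.60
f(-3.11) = 662.13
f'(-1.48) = -90.46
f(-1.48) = 33.22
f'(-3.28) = -1002.65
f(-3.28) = 819.77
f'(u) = 28*u^3 - 3*u^2 - 6*u - 2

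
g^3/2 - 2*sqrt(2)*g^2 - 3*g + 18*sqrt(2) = (g/2 + sqrt(2))*(g - 3*sqrt(2))^2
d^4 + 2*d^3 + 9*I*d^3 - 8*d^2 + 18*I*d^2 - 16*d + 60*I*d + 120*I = (d + 2)*(d - 2*I)*(d + 5*I)*(d + 6*I)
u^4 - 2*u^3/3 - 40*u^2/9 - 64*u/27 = u*(u - 8/3)*(u + 2/3)*(u + 4/3)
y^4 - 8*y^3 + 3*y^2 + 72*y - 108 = (y - 6)*(y - 3)*(y - 2)*(y + 3)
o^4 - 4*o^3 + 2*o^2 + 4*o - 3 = (o - 3)*(o - 1)^2*(o + 1)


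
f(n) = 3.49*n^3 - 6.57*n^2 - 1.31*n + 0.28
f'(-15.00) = 2551.54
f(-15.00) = -13237.07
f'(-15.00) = 2551.54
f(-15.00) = -13237.07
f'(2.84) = 45.82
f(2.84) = 23.51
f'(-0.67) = 12.19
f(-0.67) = -2.84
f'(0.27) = -4.09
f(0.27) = -0.48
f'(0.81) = -5.08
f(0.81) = -3.24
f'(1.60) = 4.47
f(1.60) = -4.34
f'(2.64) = 36.97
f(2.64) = 15.25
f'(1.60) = 4.47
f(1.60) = -4.34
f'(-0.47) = 7.18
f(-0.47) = -0.92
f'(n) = 10.47*n^2 - 13.14*n - 1.31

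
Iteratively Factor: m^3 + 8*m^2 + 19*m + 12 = (m + 4)*(m^2 + 4*m + 3) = (m + 3)*(m + 4)*(m + 1)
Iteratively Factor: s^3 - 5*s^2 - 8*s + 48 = (s - 4)*(s^2 - s - 12) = (s - 4)*(s + 3)*(s - 4)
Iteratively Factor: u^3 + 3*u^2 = (u)*(u^2 + 3*u) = u^2*(u + 3)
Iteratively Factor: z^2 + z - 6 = (z - 2)*(z + 3)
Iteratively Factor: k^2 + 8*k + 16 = (k + 4)*(k + 4)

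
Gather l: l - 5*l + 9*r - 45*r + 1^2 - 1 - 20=-4*l - 36*r - 20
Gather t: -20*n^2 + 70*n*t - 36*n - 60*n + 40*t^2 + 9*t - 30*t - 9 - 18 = -20*n^2 - 96*n + 40*t^2 + t*(70*n - 21) - 27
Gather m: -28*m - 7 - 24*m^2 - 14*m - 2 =-24*m^2 - 42*m - 9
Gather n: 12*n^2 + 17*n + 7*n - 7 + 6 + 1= 12*n^2 + 24*n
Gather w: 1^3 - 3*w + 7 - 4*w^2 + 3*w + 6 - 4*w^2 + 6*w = -8*w^2 + 6*w + 14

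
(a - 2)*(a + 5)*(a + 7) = a^3 + 10*a^2 + 11*a - 70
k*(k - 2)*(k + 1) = k^3 - k^2 - 2*k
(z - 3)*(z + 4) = z^2 + z - 12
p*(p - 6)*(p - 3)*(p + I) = p^4 - 9*p^3 + I*p^3 + 18*p^2 - 9*I*p^2 + 18*I*p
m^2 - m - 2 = (m - 2)*(m + 1)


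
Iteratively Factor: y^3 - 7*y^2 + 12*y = (y - 4)*(y^2 - 3*y) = y*(y - 4)*(y - 3)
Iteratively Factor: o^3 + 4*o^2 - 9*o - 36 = (o - 3)*(o^2 + 7*o + 12) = (o - 3)*(o + 3)*(o + 4)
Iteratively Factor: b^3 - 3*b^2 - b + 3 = (b + 1)*(b^2 - 4*b + 3) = (b - 1)*(b + 1)*(b - 3)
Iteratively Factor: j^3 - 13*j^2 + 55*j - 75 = (j - 5)*(j^2 - 8*j + 15) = (j - 5)^2*(j - 3)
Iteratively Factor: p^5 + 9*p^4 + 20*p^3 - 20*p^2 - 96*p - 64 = (p + 4)*(p^4 + 5*p^3 - 20*p - 16) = (p + 4)^2*(p^3 + p^2 - 4*p - 4) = (p + 2)*(p + 4)^2*(p^2 - p - 2) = (p - 2)*(p + 2)*(p + 4)^2*(p + 1)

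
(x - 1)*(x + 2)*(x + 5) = x^3 + 6*x^2 + 3*x - 10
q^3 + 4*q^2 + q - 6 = (q - 1)*(q + 2)*(q + 3)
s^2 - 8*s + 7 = (s - 7)*(s - 1)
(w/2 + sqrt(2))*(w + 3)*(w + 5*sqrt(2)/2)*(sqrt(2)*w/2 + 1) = sqrt(2)*w^4/4 + 3*sqrt(2)*w^3/4 + 11*w^3/4 + 19*sqrt(2)*w^2/4 + 33*w^2/4 + 5*w + 57*sqrt(2)*w/4 + 15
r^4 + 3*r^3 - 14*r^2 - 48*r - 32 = (r - 4)*(r + 1)*(r + 2)*(r + 4)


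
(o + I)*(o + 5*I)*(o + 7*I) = o^3 + 13*I*o^2 - 47*o - 35*I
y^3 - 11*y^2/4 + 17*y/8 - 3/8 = (y - 3/2)*(y - 1)*(y - 1/4)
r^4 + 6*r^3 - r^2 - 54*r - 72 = (r - 3)*(r + 2)*(r + 3)*(r + 4)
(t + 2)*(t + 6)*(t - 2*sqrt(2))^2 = t^4 - 4*sqrt(2)*t^3 + 8*t^3 - 32*sqrt(2)*t^2 + 20*t^2 - 48*sqrt(2)*t + 64*t + 96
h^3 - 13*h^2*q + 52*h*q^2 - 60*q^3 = (h - 6*q)*(h - 5*q)*(h - 2*q)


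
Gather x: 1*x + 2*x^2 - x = 2*x^2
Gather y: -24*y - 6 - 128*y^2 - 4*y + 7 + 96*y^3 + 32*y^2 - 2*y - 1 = 96*y^3 - 96*y^2 - 30*y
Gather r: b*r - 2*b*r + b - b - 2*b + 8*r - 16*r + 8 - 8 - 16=-2*b + r*(-b - 8) - 16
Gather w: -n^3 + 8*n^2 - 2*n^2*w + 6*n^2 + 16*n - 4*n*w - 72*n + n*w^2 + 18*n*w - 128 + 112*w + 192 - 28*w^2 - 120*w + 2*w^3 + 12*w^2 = -n^3 + 14*n^2 - 56*n + 2*w^3 + w^2*(n - 16) + w*(-2*n^2 + 14*n - 8) + 64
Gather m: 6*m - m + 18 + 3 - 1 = 5*m + 20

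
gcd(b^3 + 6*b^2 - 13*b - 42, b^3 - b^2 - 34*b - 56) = b + 2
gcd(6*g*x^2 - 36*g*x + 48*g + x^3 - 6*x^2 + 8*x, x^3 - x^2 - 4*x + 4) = x - 2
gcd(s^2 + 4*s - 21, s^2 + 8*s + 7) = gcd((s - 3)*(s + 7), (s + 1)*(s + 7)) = s + 7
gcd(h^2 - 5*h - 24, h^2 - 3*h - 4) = 1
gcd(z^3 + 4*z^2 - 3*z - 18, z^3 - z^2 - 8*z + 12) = z^2 + z - 6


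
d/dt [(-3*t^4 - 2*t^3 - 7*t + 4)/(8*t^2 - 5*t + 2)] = (-48*t^5 + 29*t^4 - 4*t^3 + 44*t^2 - 64*t + 6)/(64*t^4 - 80*t^3 + 57*t^2 - 20*t + 4)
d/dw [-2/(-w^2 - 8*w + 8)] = 4*(-w - 4)/(w^2 + 8*w - 8)^2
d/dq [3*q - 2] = 3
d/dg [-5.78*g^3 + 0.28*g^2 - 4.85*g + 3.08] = -17.34*g^2 + 0.56*g - 4.85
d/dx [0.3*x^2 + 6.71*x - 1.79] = 0.6*x + 6.71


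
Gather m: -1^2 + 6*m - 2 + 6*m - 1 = 12*m - 4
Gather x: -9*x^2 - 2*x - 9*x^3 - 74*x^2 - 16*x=-9*x^3 - 83*x^2 - 18*x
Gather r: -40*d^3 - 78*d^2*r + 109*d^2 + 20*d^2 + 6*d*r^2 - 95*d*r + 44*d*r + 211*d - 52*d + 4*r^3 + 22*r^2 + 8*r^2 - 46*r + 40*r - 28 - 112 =-40*d^3 + 129*d^2 + 159*d + 4*r^3 + r^2*(6*d + 30) + r*(-78*d^2 - 51*d - 6) - 140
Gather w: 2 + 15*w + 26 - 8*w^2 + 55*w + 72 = -8*w^2 + 70*w + 100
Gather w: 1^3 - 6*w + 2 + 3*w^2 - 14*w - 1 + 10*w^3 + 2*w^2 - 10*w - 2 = 10*w^3 + 5*w^2 - 30*w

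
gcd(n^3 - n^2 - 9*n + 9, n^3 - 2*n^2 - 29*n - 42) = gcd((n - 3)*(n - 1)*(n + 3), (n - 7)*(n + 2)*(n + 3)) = n + 3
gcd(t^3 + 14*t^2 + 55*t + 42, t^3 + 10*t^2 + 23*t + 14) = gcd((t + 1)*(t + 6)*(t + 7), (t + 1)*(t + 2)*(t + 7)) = t^2 + 8*t + 7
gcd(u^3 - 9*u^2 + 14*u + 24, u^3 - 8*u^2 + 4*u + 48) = u^2 - 10*u + 24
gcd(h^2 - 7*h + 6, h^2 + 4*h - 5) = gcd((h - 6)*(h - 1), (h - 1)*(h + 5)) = h - 1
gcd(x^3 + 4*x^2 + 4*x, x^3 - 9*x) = x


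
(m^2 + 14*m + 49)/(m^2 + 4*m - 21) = (m + 7)/(m - 3)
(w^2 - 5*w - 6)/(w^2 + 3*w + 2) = (w - 6)/(w + 2)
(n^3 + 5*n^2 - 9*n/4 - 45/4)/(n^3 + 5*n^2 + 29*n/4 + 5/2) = (4*n^3 + 20*n^2 - 9*n - 45)/(4*n^3 + 20*n^2 + 29*n + 10)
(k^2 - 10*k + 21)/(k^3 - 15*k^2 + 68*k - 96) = (k - 7)/(k^2 - 12*k + 32)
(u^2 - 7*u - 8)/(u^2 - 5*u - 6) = (u - 8)/(u - 6)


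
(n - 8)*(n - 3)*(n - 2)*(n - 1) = n^4 - 14*n^3 + 59*n^2 - 94*n + 48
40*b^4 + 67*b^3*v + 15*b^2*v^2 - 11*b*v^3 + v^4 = (-8*b + v)*(-5*b + v)*(b + v)^2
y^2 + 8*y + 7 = (y + 1)*(y + 7)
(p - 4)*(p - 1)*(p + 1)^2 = p^4 - 3*p^3 - 5*p^2 + 3*p + 4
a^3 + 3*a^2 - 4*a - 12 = (a - 2)*(a + 2)*(a + 3)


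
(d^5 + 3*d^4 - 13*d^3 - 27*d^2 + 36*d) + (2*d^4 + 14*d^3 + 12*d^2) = d^5 + 5*d^4 + d^3 - 15*d^2 + 36*d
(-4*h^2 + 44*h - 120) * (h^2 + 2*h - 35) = -4*h^4 + 36*h^3 + 108*h^2 - 1780*h + 4200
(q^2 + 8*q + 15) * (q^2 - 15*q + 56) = q^4 - 7*q^3 - 49*q^2 + 223*q + 840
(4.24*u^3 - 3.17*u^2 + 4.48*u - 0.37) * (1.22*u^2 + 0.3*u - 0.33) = 5.1728*u^5 - 2.5954*u^4 + 3.1154*u^3 + 1.9387*u^2 - 1.5894*u + 0.1221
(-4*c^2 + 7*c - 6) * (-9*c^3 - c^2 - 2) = 36*c^5 - 59*c^4 + 47*c^3 + 14*c^2 - 14*c + 12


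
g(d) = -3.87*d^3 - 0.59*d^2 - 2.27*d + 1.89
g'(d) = -11.61*d^2 - 1.18*d - 2.27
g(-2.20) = 45.24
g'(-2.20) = -55.87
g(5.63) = -720.21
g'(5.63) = -376.91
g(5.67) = -735.39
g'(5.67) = -382.21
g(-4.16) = 279.73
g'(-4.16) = -198.28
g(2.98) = -112.53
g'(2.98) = -108.89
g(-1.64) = 21.10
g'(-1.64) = -31.56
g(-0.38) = 2.88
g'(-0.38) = -3.50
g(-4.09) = 266.08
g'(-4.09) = -191.66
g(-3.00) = 107.88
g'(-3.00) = -103.22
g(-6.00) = 830.19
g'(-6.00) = -413.15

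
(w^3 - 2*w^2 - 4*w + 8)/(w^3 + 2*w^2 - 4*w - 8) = (w - 2)/(w + 2)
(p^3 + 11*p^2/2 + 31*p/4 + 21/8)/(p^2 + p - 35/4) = (4*p^2 + 8*p + 3)/(2*(2*p - 5))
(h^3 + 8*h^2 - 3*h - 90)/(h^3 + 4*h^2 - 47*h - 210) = (h - 3)/(h - 7)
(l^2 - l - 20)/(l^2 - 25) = (l + 4)/(l + 5)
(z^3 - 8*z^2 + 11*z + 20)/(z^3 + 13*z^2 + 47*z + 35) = (z^2 - 9*z + 20)/(z^2 + 12*z + 35)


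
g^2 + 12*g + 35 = (g + 5)*(g + 7)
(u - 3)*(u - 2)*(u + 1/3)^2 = u^4 - 13*u^3/3 + 25*u^2/9 + 31*u/9 + 2/3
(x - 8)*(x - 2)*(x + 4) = x^3 - 6*x^2 - 24*x + 64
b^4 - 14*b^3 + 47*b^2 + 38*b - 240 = (b - 8)*(b - 5)*(b - 3)*(b + 2)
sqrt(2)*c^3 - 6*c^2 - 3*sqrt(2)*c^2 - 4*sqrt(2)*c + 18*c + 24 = (c - 4)*(c - 3*sqrt(2))*(sqrt(2)*c + sqrt(2))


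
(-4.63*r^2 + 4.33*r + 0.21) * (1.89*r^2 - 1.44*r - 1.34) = -8.7507*r^4 + 14.8509*r^3 + 0.3659*r^2 - 6.1046*r - 0.2814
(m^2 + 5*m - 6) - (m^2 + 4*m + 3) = m - 9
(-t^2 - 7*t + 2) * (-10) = 10*t^2 + 70*t - 20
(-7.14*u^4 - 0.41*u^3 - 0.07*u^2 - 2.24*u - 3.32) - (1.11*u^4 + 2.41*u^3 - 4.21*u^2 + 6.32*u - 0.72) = -8.25*u^4 - 2.82*u^3 + 4.14*u^2 - 8.56*u - 2.6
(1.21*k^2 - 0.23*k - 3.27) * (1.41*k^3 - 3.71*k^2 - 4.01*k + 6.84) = 1.7061*k^5 - 4.8134*k^4 - 8.6095*k^3 + 21.3304*k^2 + 11.5395*k - 22.3668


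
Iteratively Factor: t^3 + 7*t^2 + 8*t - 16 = (t - 1)*(t^2 + 8*t + 16) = (t - 1)*(t + 4)*(t + 4)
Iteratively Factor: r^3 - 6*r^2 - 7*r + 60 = (r - 4)*(r^2 - 2*r - 15) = (r - 5)*(r - 4)*(r + 3)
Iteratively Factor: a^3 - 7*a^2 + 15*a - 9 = (a - 1)*(a^2 - 6*a + 9) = (a - 3)*(a - 1)*(a - 3)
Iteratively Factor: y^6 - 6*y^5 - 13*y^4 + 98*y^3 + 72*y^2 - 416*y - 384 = (y - 4)*(y^5 - 2*y^4 - 21*y^3 + 14*y^2 + 128*y + 96) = (y - 4)*(y + 2)*(y^4 - 4*y^3 - 13*y^2 + 40*y + 48) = (y - 4)^2*(y + 2)*(y^3 - 13*y - 12) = (y - 4)^2*(y + 2)*(y + 3)*(y^2 - 3*y - 4) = (y - 4)^3*(y + 2)*(y + 3)*(y + 1)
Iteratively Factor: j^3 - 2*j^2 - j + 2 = (j - 2)*(j^2 - 1) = (j - 2)*(j - 1)*(j + 1)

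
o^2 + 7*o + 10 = (o + 2)*(o + 5)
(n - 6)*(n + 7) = n^2 + n - 42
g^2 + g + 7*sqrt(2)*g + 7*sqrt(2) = (g + 1)*(g + 7*sqrt(2))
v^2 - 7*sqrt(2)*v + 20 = (v - 5*sqrt(2))*(v - 2*sqrt(2))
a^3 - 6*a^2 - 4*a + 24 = (a - 6)*(a - 2)*(a + 2)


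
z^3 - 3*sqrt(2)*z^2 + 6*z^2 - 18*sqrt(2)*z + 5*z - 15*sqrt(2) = (z + 1)*(z + 5)*(z - 3*sqrt(2))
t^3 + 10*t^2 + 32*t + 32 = (t + 2)*(t + 4)^2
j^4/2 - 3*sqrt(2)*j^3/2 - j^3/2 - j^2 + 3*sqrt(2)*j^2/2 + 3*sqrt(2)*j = j*(j/2 + 1/2)*(j - 2)*(j - 3*sqrt(2))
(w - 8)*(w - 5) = w^2 - 13*w + 40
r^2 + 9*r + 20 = (r + 4)*(r + 5)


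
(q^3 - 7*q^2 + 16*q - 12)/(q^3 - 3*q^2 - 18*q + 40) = (q^2 - 5*q + 6)/(q^2 - q - 20)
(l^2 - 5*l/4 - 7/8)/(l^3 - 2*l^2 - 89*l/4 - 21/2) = (4*l - 7)/(2*(2*l^2 - 5*l - 42))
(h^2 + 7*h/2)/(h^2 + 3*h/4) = 2*(2*h + 7)/(4*h + 3)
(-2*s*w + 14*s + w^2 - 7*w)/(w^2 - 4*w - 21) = (-2*s + w)/(w + 3)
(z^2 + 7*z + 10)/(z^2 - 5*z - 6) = (z^2 + 7*z + 10)/(z^2 - 5*z - 6)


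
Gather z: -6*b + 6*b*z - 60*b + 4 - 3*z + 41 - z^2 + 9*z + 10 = -66*b - z^2 + z*(6*b + 6) + 55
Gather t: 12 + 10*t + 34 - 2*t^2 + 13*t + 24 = -2*t^2 + 23*t + 70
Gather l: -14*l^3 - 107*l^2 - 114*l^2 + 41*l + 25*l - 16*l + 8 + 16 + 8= -14*l^3 - 221*l^2 + 50*l + 32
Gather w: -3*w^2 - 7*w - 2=-3*w^2 - 7*w - 2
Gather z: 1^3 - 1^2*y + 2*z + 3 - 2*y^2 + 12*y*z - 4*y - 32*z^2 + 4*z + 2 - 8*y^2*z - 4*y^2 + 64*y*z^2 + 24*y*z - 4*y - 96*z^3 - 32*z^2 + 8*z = -6*y^2 - 9*y - 96*z^3 + z^2*(64*y - 64) + z*(-8*y^2 + 36*y + 14) + 6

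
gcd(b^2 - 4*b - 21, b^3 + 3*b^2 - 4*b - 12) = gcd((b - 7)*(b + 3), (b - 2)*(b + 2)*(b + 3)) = b + 3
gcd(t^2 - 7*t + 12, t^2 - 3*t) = t - 3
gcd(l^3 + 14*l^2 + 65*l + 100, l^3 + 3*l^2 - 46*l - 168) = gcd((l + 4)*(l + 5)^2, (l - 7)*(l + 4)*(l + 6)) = l + 4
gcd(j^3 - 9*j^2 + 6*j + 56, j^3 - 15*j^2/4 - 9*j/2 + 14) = j^2 - 2*j - 8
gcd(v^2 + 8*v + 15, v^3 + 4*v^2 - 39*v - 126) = v + 3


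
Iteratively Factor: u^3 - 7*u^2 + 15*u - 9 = (u - 3)*(u^2 - 4*u + 3) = (u - 3)^2*(u - 1)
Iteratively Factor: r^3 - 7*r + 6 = (r - 1)*(r^2 + r - 6) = (r - 1)*(r + 3)*(r - 2)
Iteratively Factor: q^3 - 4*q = (q)*(q^2 - 4) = q*(q - 2)*(q + 2)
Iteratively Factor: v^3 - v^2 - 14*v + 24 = (v - 2)*(v^2 + v - 12) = (v - 3)*(v - 2)*(v + 4)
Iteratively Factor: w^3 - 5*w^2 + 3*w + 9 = (w - 3)*(w^2 - 2*w - 3) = (w - 3)^2*(w + 1)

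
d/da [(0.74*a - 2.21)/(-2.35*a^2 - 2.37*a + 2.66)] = (1.739*a^2 - 10.387*a - 3.2693)/(5.5225*a^4 + 11.139*a^3 - 6.8851*a^2 - 12.6084*a + 7.0756)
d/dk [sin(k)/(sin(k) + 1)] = cos(k)/(sin(k) + 1)^2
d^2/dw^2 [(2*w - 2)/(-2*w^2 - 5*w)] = 4*(-4*w^3 + 12*w^2 + 30*w + 25)/(w^3*(8*w^3 + 60*w^2 + 150*w + 125))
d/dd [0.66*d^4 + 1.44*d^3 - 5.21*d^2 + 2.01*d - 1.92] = 2.64*d^3 + 4.32*d^2 - 10.42*d + 2.01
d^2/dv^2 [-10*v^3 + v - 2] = -60*v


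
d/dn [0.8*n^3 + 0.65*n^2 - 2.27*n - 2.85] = 2.4*n^2 + 1.3*n - 2.27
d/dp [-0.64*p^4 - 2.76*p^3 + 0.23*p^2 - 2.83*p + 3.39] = -2.56*p^3 - 8.28*p^2 + 0.46*p - 2.83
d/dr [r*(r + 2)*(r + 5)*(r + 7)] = 4*r^3 + 42*r^2 + 118*r + 70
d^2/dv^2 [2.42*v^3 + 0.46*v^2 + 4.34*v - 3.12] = 14.52*v + 0.92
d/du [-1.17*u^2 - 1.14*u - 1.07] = -2.34*u - 1.14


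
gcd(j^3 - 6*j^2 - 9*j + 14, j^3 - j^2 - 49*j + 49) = j^2 - 8*j + 7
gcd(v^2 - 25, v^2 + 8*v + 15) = v + 5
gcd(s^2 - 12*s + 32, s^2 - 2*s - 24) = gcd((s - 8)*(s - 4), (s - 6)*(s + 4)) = 1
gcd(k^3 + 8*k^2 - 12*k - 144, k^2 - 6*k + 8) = k - 4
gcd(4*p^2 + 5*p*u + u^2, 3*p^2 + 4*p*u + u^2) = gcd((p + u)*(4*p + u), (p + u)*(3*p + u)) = p + u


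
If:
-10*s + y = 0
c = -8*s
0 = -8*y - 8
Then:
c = 4/5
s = -1/10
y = -1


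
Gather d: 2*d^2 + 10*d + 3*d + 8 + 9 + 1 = 2*d^2 + 13*d + 18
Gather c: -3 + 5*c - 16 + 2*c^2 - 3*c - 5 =2*c^2 + 2*c - 24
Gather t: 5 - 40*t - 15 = -40*t - 10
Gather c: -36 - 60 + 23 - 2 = -75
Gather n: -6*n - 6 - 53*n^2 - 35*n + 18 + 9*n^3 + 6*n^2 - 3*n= 9*n^3 - 47*n^2 - 44*n + 12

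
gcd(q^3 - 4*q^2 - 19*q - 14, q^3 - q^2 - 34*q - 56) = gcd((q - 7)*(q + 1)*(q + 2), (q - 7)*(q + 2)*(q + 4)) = q^2 - 5*q - 14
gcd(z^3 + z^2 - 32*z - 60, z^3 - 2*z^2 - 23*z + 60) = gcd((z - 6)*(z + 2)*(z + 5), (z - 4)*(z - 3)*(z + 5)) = z + 5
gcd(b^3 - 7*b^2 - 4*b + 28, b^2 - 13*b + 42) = b - 7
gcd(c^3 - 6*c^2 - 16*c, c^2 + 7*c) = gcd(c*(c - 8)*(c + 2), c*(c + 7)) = c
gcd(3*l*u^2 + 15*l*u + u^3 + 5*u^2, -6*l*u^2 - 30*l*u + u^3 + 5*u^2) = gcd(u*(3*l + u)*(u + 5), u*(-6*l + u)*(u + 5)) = u^2 + 5*u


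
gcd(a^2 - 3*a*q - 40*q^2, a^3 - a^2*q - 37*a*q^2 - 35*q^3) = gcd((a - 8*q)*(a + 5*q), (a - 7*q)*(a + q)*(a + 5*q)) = a + 5*q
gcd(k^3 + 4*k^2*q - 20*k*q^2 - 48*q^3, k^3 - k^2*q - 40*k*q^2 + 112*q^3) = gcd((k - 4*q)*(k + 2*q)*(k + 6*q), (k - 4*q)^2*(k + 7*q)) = -k + 4*q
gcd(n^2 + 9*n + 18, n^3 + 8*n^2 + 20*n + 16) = 1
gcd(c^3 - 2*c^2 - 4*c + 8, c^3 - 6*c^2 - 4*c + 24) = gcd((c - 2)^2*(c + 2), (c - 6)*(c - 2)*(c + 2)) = c^2 - 4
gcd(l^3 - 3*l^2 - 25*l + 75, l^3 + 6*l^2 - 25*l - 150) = l^2 - 25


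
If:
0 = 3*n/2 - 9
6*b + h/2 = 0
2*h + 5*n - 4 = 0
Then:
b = 13/12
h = -13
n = 6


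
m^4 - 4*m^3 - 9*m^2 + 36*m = m*(m - 4)*(m - 3)*(m + 3)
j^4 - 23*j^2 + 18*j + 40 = (j - 4)*(j - 2)*(j + 1)*(j + 5)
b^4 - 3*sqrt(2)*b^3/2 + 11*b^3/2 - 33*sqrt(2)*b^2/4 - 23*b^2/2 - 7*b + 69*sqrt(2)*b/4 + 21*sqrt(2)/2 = (b - 2)*(b + 1/2)*(b + 7)*(b - 3*sqrt(2)/2)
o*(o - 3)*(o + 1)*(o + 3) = o^4 + o^3 - 9*o^2 - 9*o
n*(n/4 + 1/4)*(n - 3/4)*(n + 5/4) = n^4/4 + 3*n^3/8 - 7*n^2/64 - 15*n/64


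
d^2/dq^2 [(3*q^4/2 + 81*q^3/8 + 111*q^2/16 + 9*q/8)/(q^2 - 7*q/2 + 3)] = 3*(8*q^6 - 84*q^5 + 366*q^4 - 37*q^3 - 1602*q^2 + 1404*q + 396)/(8*q^6 - 84*q^5 + 366*q^4 - 847*q^3 + 1098*q^2 - 756*q + 216)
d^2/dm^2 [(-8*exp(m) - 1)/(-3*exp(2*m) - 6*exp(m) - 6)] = 2*(4*exp(4*m) - 6*exp(3*m) - 45*exp(2*m) - 18*exp(m) + 14)*exp(m)/(3*(exp(6*m) + 6*exp(5*m) + 18*exp(4*m) + 32*exp(3*m) + 36*exp(2*m) + 24*exp(m) + 8))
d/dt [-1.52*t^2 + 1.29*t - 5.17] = 1.29 - 3.04*t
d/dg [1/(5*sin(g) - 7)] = -5*cos(g)/(5*sin(g) - 7)^2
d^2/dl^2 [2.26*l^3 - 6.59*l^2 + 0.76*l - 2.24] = 13.56*l - 13.18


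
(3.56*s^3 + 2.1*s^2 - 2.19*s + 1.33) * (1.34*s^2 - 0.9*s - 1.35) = 4.7704*s^5 - 0.39*s^4 - 9.6306*s^3 + 0.9182*s^2 + 1.7595*s - 1.7955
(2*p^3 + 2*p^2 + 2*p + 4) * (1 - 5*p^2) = -10*p^5 - 10*p^4 - 8*p^3 - 18*p^2 + 2*p + 4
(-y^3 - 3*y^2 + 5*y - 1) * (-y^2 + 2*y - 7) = y^5 + y^4 - 4*y^3 + 32*y^2 - 37*y + 7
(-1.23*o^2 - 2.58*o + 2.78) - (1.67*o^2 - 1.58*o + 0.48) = -2.9*o^2 - 1.0*o + 2.3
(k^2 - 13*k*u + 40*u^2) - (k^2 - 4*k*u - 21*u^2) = -9*k*u + 61*u^2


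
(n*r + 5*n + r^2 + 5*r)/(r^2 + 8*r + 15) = (n + r)/(r + 3)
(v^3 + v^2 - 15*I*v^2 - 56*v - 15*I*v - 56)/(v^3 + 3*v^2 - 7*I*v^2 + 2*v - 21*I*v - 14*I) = (v - 8*I)/(v + 2)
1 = 1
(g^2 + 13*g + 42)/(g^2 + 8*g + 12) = (g + 7)/(g + 2)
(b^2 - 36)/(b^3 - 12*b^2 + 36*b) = (b + 6)/(b*(b - 6))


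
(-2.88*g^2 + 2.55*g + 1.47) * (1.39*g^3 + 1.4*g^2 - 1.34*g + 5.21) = -4.0032*g^5 - 0.487500000000001*g^4 + 9.4725*g^3 - 16.3638*g^2 + 11.3157*g + 7.6587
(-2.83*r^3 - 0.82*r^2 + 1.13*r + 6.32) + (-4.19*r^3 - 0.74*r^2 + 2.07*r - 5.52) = -7.02*r^3 - 1.56*r^2 + 3.2*r + 0.800000000000001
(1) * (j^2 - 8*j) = j^2 - 8*j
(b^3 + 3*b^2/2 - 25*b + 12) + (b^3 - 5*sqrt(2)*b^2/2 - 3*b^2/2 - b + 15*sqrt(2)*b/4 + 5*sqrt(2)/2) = 2*b^3 - 5*sqrt(2)*b^2/2 - 26*b + 15*sqrt(2)*b/4 + 5*sqrt(2)/2 + 12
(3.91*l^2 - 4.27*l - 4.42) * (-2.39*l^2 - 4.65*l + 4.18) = -9.3449*l^4 - 7.9762*l^3 + 46.7631*l^2 + 2.7044*l - 18.4756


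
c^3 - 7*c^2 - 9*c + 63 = (c - 7)*(c - 3)*(c + 3)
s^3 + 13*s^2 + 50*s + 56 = (s + 2)*(s + 4)*(s + 7)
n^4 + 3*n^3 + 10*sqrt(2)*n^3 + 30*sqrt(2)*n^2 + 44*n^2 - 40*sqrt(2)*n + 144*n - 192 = (n - 1)*(n + 4)*(n + 4*sqrt(2))*(n + 6*sqrt(2))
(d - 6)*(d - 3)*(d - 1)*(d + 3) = d^4 - 7*d^3 - 3*d^2 + 63*d - 54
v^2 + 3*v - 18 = (v - 3)*(v + 6)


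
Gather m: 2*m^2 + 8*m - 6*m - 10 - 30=2*m^2 + 2*m - 40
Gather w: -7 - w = -w - 7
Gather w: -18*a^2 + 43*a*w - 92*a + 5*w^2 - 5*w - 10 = -18*a^2 - 92*a + 5*w^2 + w*(43*a - 5) - 10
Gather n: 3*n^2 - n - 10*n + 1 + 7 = 3*n^2 - 11*n + 8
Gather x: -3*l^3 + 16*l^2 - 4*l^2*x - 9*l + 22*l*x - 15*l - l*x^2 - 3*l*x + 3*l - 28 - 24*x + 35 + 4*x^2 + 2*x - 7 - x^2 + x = -3*l^3 + 16*l^2 - 21*l + x^2*(3 - l) + x*(-4*l^2 + 19*l - 21)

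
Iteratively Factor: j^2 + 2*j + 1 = (j + 1)*(j + 1)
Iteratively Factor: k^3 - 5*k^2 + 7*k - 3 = (k - 1)*(k^2 - 4*k + 3) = (k - 1)^2*(k - 3)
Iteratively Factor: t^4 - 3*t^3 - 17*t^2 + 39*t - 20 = (t - 1)*(t^3 - 2*t^2 - 19*t + 20) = (t - 1)^2*(t^2 - t - 20) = (t - 5)*(t - 1)^2*(t + 4)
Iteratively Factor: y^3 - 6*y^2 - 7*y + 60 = (y - 5)*(y^2 - y - 12) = (y - 5)*(y + 3)*(y - 4)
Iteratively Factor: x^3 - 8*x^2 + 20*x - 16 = (x - 2)*(x^2 - 6*x + 8) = (x - 2)^2*(x - 4)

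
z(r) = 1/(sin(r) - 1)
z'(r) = -cos(r)/(sin(r) - 1)^2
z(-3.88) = -3.06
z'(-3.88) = 6.92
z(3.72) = -0.65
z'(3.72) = 0.35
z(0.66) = -2.58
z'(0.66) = -5.28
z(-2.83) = -0.77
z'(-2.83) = 0.56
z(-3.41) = -1.36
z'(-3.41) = 1.79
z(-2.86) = -0.78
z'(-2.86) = 0.59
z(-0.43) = -0.71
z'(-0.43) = -0.45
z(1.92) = -16.57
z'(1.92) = 93.93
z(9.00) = -1.70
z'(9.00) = 2.64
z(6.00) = -0.78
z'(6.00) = -0.59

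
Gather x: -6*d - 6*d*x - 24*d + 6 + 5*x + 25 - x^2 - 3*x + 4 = -30*d - x^2 + x*(2 - 6*d) + 35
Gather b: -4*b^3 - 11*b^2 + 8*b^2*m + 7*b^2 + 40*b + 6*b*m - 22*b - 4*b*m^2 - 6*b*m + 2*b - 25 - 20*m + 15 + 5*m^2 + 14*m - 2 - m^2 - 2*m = -4*b^3 + b^2*(8*m - 4) + b*(20 - 4*m^2) + 4*m^2 - 8*m - 12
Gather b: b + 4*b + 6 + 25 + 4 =5*b + 35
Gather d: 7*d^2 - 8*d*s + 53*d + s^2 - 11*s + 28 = 7*d^2 + d*(53 - 8*s) + s^2 - 11*s + 28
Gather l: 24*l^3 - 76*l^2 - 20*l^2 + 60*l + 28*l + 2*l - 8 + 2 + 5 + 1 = 24*l^3 - 96*l^2 + 90*l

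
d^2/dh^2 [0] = 0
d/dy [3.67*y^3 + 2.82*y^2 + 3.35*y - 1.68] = 11.01*y^2 + 5.64*y + 3.35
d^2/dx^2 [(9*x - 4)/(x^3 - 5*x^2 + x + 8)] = 2*((9*x - 4)*(3*x^2 - 10*x + 1)^2 + (-27*x^2 + 90*x - (3*x - 5)*(9*x - 4) - 9)*(x^3 - 5*x^2 + x + 8))/(x^3 - 5*x^2 + x + 8)^3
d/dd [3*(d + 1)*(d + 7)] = 6*d + 24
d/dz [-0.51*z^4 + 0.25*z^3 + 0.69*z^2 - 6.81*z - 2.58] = -2.04*z^3 + 0.75*z^2 + 1.38*z - 6.81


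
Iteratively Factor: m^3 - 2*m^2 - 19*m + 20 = (m - 5)*(m^2 + 3*m - 4) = (m - 5)*(m + 4)*(m - 1)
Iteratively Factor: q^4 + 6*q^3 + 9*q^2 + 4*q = (q + 4)*(q^3 + 2*q^2 + q) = q*(q + 4)*(q^2 + 2*q + 1) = q*(q + 1)*(q + 4)*(q + 1)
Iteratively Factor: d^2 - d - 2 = (d - 2)*(d + 1)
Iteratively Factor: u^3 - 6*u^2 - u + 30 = (u - 5)*(u^2 - u - 6) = (u - 5)*(u + 2)*(u - 3)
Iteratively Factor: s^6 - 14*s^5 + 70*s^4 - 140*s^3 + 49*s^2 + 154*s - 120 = (s - 2)*(s^5 - 12*s^4 + 46*s^3 - 48*s^2 - 47*s + 60) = (s - 3)*(s - 2)*(s^4 - 9*s^3 + 19*s^2 + 9*s - 20) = (s - 5)*(s - 3)*(s - 2)*(s^3 - 4*s^2 - s + 4) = (s - 5)*(s - 3)*(s - 2)*(s + 1)*(s^2 - 5*s + 4) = (s - 5)*(s - 4)*(s - 3)*(s - 2)*(s + 1)*(s - 1)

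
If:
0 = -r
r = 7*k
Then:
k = 0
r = 0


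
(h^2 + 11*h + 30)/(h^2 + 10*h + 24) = (h + 5)/(h + 4)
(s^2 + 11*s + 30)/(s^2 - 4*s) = (s^2 + 11*s + 30)/(s*(s - 4))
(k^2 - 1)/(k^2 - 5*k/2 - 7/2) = 2*(k - 1)/(2*k - 7)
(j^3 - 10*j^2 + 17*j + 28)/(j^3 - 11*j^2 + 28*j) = (j + 1)/j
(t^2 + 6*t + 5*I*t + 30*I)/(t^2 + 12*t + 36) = (t + 5*I)/(t + 6)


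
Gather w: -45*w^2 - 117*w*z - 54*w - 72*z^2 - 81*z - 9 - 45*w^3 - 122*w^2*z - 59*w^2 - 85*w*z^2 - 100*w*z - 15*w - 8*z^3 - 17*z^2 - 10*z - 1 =-45*w^3 + w^2*(-122*z - 104) + w*(-85*z^2 - 217*z - 69) - 8*z^3 - 89*z^2 - 91*z - 10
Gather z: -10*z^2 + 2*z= -10*z^2 + 2*z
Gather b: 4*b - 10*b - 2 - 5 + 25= 18 - 6*b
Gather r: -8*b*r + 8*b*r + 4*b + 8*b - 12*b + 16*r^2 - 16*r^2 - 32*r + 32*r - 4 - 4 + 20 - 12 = 0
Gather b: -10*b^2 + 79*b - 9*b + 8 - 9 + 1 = -10*b^2 + 70*b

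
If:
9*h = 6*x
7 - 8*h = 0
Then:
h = 7/8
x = 21/16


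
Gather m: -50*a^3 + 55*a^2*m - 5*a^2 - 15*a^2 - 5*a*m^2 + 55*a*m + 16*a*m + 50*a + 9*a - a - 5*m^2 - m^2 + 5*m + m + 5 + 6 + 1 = -50*a^3 - 20*a^2 + 58*a + m^2*(-5*a - 6) + m*(55*a^2 + 71*a + 6) + 12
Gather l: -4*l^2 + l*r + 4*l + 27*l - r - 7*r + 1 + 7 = -4*l^2 + l*(r + 31) - 8*r + 8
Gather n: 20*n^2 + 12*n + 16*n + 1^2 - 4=20*n^2 + 28*n - 3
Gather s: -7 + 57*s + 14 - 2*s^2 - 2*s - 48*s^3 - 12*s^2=-48*s^3 - 14*s^2 + 55*s + 7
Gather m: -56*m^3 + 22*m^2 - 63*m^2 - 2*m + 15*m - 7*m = -56*m^3 - 41*m^2 + 6*m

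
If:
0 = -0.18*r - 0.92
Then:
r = -5.11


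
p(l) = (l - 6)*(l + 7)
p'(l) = 2*l + 1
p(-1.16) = -41.81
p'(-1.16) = -1.32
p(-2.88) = -36.59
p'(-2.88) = -4.76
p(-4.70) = -24.61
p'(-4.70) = -8.40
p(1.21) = -39.33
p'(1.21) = 3.42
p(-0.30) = -42.21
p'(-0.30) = 0.40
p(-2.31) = -38.97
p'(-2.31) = -3.62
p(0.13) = -41.85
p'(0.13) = 1.26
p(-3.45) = -33.55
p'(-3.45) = -5.90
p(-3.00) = -36.00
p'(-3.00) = -5.00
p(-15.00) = 168.00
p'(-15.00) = -29.00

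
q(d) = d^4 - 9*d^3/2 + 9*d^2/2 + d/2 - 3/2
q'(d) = 4*d^3 - 27*d^2/2 + 9*d + 1/2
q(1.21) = -0.13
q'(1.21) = -1.29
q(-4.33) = 797.55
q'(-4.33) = -616.31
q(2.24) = -3.20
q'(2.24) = -2.12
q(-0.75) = 2.87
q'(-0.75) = -15.53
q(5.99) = 483.19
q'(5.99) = 429.72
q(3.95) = 36.79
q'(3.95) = 71.94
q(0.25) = -1.16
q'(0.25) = 1.97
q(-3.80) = 517.02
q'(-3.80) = -448.13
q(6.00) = 487.50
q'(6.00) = 432.50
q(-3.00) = 240.00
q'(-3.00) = -256.00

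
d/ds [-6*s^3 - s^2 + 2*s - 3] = -18*s^2 - 2*s + 2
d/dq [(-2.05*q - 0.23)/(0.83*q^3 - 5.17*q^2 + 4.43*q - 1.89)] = (3.403*q^3 - 10.0258*q^2 - 2.3782*q + 4.8934)/(0.6889*q^6 - 8.5822*q^5 + 34.0827*q^4 - 48.9436*q^3 + 39.1675*q^2 - 16.7454*q + 3.5721)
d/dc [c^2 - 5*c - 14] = 2*c - 5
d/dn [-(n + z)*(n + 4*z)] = -2*n - 5*z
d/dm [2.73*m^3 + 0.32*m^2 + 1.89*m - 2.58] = 8.19*m^2 + 0.64*m + 1.89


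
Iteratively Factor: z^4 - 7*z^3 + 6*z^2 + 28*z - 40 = (z - 5)*(z^3 - 2*z^2 - 4*z + 8) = (z - 5)*(z - 2)*(z^2 - 4) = (z - 5)*(z - 2)^2*(z + 2)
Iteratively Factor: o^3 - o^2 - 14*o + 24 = (o + 4)*(o^2 - 5*o + 6) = (o - 3)*(o + 4)*(o - 2)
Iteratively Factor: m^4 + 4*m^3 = (m + 4)*(m^3) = m*(m + 4)*(m^2) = m^2*(m + 4)*(m)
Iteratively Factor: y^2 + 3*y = (y + 3)*(y)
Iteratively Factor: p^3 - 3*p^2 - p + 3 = (p + 1)*(p^2 - 4*p + 3) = (p - 1)*(p + 1)*(p - 3)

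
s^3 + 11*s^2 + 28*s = s*(s + 4)*(s + 7)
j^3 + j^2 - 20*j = j*(j - 4)*(j + 5)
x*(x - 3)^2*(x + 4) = x^4 - 2*x^3 - 15*x^2 + 36*x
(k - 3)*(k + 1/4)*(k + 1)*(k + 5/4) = k^4 - k^3/2 - 91*k^2/16 - 41*k/8 - 15/16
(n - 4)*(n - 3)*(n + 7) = n^3 - 37*n + 84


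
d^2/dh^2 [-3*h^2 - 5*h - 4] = -6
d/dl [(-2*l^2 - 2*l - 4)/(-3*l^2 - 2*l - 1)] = 2*(-l^2 - 10*l - 3)/(9*l^4 + 12*l^3 + 10*l^2 + 4*l + 1)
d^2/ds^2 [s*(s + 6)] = 2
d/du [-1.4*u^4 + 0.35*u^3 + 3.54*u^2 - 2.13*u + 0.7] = -5.6*u^3 + 1.05*u^2 + 7.08*u - 2.13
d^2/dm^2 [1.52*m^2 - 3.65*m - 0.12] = 3.04000000000000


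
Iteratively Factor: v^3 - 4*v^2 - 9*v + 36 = (v - 3)*(v^2 - v - 12) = (v - 4)*(v - 3)*(v + 3)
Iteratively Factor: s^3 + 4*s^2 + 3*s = (s)*(s^2 + 4*s + 3) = s*(s + 1)*(s + 3)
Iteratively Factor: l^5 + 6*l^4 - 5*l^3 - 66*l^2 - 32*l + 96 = (l - 1)*(l^4 + 7*l^3 + 2*l^2 - 64*l - 96) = (l - 3)*(l - 1)*(l^3 + 10*l^2 + 32*l + 32) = (l - 3)*(l - 1)*(l + 4)*(l^2 + 6*l + 8) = (l - 3)*(l - 1)*(l + 2)*(l + 4)*(l + 4)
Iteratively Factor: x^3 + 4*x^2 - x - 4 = (x + 1)*(x^2 + 3*x - 4) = (x + 1)*(x + 4)*(x - 1)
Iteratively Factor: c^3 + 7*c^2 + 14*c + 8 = (c + 1)*(c^2 + 6*c + 8) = (c + 1)*(c + 4)*(c + 2)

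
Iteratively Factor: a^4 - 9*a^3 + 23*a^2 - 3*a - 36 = (a + 1)*(a^3 - 10*a^2 + 33*a - 36) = (a - 3)*(a + 1)*(a^2 - 7*a + 12) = (a - 4)*(a - 3)*(a + 1)*(a - 3)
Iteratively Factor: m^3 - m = (m + 1)*(m^2 - m) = m*(m + 1)*(m - 1)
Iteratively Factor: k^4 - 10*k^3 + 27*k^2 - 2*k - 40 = (k - 4)*(k^3 - 6*k^2 + 3*k + 10) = (k - 5)*(k - 4)*(k^2 - k - 2) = (k - 5)*(k - 4)*(k + 1)*(k - 2)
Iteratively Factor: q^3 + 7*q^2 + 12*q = (q + 4)*(q^2 + 3*q) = (q + 3)*(q + 4)*(q)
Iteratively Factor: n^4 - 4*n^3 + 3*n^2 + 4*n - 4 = (n + 1)*(n^3 - 5*n^2 + 8*n - 4) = (n - 1)*(n + 1)*(n^2 - 4*n + 4) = (n - 2)*(n - 1)*(n + 1)*(n - 2)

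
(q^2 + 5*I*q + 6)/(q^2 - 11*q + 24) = (q^2 + 5*I*q + 6)/(q^2 - 11*q + 24)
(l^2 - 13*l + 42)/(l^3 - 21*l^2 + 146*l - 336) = 1/(l - 8)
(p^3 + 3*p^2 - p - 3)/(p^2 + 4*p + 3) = p - 1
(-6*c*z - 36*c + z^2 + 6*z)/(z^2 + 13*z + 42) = (-6*c + z)/(z + 7)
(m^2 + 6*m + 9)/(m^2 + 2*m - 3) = (m + 3)/(m - 1)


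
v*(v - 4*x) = v^2 - 4*v*x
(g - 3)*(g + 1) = g^2 - 2*g - 3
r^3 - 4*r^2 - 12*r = r*(r - 6)*(r + 2)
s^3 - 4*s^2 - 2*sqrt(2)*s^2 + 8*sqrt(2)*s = s*(s - 4)*(s - 2*sqrt(2))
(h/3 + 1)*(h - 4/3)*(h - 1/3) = h^3/3 + 4*h^2/9 - 41*h/27 + 4/9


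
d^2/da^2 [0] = 0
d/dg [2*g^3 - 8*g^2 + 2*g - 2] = 6*g^2 - 16*g + 2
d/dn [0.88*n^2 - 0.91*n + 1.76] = 1.76*n - 0.91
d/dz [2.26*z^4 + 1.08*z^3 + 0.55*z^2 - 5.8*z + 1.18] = 9.04*z^3 + 3.24*z^2 + 1.1*z - 5.8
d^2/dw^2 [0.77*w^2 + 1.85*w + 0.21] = 1.54000000000000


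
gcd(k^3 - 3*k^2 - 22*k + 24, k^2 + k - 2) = k - 1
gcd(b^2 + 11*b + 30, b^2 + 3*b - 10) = b + 5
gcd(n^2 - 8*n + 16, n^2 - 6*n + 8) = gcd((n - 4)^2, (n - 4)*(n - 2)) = n - 4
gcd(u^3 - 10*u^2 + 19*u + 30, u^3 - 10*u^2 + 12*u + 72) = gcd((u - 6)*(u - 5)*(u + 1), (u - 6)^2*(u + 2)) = u - 6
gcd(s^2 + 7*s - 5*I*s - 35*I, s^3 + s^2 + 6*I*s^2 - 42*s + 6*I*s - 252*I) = s + 7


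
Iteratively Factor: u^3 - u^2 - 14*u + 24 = (u - 3)*(u^2 + 2*u - 8) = (u - 3)*(u - 2)*(u + 4)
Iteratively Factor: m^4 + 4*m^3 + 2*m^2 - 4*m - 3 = (m + 1)*(m^3 + 3*m^2 - m - 3) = (m + 1)*(m + 3)*(m^2 - 1) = (m - 1)*(m + 1)*(m + 3)*(m + 1)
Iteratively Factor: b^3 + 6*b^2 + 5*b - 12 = (b - 1)*(b^2 + 7*b + 12) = (b - 1)*(b + 4)*(b + 3)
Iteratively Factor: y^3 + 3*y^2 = (y)*(y^2 + 3*y) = y^2*(y + 3)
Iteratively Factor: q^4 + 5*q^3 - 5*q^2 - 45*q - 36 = (q + 4)*(q^3 + q^2 - 9*q - 9) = (q + 1)*(q + 4)*(q^2 - 9) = (q - 3)*(q + 1)*(q + 4)*(q + 3)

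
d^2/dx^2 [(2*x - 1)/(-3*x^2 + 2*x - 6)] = 2*(-4*(2*x - 1)*(3*x - 1)^2 + (18*x - 7)*(3*x^2 - 2*x + 6))/(3*x^2 - 2*x + 6)^3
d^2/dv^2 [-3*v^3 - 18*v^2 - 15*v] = -18*v - 36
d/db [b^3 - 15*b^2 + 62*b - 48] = 3*b^2 - 30*b + 62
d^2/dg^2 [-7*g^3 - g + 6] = -42*g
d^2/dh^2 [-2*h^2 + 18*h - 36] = -4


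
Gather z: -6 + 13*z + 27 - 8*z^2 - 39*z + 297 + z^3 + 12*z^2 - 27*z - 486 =z^3 + 4*z^2 - 53*z - 168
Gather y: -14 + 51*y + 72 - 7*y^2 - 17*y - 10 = -7*y^2 + 34*y + 48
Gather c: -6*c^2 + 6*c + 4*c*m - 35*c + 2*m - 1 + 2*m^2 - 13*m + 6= -6*c^2 + c*(4*m - 29) + 2*m^2 - 11*m + 5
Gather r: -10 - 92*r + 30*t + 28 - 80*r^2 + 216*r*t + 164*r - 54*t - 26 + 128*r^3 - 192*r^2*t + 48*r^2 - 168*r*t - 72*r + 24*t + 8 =128*r^3 + r^2*(-192*t - 32) + 48*r*t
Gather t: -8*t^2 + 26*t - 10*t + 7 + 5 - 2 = -8*t^2 + 16*t + 10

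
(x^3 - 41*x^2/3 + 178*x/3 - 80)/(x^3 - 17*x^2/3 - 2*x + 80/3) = (x - 6)/(x + 2)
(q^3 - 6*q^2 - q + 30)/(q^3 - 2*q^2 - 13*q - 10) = (q - 3)/(q + 1)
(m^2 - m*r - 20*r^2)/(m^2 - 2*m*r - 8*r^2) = (-m^2 + m*r + 20*r^2)/(-m^2 + 2*m*r + 8*r^2)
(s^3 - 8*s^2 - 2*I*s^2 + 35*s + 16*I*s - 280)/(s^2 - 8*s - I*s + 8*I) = (s^2 - 2*I*s + 35)/(s - I)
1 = 1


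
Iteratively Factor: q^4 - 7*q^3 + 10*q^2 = (q)*(q^3 - 7*q^2 + 10*q) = q^2*(q^2 - 7*q + 10) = q^2*(q - 5)*(q - 2)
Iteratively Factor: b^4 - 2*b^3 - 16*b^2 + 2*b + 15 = (b - 1)*(b^3 - b^2 - 17*b - 15) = (b - 5)*(b - 1)*(b^2 + 4*b + 3) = (b - 5)*(b - 1)*(b + 3)*(b + 1)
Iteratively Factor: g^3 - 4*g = (g + 2)*(g^2 - 2*g) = g*(g + 2)*(g - 2)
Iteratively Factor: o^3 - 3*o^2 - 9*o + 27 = (o + 3)*(o^2 - 6*o + 9) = (o - 3)*(o + 3)*(o - 3)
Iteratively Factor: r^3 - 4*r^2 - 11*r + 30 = (r - 5)*(r^2 + r - 6) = (r - 5)*(r + 3)*(r - 2)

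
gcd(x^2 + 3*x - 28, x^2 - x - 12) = x - 4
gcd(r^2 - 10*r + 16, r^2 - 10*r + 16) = r^2 - 10*r + 16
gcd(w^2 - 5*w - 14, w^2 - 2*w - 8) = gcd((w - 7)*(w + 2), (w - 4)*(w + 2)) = w + 2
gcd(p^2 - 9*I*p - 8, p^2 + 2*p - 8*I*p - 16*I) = p - 8*I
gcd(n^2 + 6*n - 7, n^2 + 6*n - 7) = n^2 + 6*n - 7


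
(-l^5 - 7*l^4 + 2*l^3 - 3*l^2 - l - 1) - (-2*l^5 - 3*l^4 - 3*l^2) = l^5 - 4*l^4 + 2*l^3 - l - 1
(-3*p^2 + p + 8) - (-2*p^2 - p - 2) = -p^2 + 2*p + 10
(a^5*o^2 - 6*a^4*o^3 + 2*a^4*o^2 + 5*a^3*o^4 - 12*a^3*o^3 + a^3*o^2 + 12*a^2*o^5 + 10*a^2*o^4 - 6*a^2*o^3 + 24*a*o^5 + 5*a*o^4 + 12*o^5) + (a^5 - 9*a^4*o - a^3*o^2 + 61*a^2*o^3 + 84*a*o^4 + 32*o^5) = a^5*o^2 + a^5 - 6*a^4*o^3 + 2*a^4*o^2 - 9*a^4*o + 5*a^3*o^4 - 12*a^3*o^3 + 12*a^2*o^5 + 10*a^2*o^4 + 55*a^2*o^3 + 24*a*o^5 + 89*a*o^4 + 44*o^5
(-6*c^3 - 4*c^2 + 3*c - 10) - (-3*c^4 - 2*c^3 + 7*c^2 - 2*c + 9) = 3*c^4 - 4*c^3 - 11*c^2 + 5*c - 19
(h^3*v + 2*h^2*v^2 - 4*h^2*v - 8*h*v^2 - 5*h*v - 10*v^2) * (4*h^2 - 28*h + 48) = 4*h^5*v + 8*h^4*v^2 - 44*h^4*v - 88*h^3*v^2 + 140*h^3*v + 280*h^2*v^2 - 52*h^2*v - 104*h*v^2 - 240*h*v - 480*v^2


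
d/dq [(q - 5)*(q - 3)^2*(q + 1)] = 4*q^3 - 30*q^2 + 56*q - 6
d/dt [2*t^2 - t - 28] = 4*t - 1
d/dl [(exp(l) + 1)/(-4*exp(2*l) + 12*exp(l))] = (exp(2*l) + 2*exp(l) - 3)*exp(-l)/(4*(exp(2*l) - 6*exp(l) + 9))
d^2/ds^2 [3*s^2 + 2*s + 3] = 6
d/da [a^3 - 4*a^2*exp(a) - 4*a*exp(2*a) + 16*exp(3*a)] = -4*a^2*exp(a) + 3*a^2 - 8*a*exp(2*a) - 8*a*exp(a) + 48*exp(3*a) - 4*exp(2*a)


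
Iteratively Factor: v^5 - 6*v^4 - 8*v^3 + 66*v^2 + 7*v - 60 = (v + 3)*(v^4 - 9*v^3 + 19*v^2 + 9*v - 20) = (v + 1)*(v + 3)*(v^3 - 10*v^2 + 29*v - 20) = (v - 1)*(v + 1)*(v + 3)*(v^2 - 9*v + 20) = (v - 4)*(v - 1)*(v + 1)*(v + 3)*(v - 5)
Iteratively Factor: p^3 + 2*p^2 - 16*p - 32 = (p + 4)*(p^2 - 2*p - 8) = (p - 4)*(p + 4)*(p + 2)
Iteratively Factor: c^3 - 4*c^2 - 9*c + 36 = (c + 3)*(c^2 - 7*c + 12) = (c - 4)*(c + 3)*(c - 3)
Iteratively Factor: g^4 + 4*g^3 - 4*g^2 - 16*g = (g + 4)*(g^3 - 4*g) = (g + 2)*(g + 4)*(g^2 - 2*g) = g*(g + 2)*(g + 4)*(g - 2)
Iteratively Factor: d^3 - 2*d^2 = (d)*(d^2 - 2*d) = d*(d - 2)*(d)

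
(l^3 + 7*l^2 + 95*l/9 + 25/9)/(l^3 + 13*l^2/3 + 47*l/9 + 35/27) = 3*(l + 5)/(3*l + 7)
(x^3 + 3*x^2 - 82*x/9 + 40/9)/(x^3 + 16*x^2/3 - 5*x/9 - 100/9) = (3*x - 2)/(3*x + 5)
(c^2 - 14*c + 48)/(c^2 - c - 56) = (c - 6)/(c + 7)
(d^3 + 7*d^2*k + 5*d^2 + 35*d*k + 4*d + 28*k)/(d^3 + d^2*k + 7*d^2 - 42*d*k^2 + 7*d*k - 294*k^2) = (d^2 + 5*d + 4)/(d^2 - 6*d*k + 7*d - 42*k)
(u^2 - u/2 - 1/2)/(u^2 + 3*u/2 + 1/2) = (u - 1)/(u + 1)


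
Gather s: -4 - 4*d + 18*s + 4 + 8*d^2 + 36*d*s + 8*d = 8*d^2 + 4*d + s*(36*d + 18)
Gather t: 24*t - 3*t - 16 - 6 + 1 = 21*t - 21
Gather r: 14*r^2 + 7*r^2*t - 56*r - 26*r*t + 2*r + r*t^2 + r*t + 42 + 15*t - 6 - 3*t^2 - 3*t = r^2*(7*t + 14) + r*(t^2 - 25*t - 54) - 3*t^2 + 12*t + 36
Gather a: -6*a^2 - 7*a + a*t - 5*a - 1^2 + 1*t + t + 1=-6*a^2 + a*(t - 12) + 2*t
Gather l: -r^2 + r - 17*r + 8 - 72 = -r^2 - 16*r - 64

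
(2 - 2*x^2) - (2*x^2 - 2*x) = -4*x^2 + 2*x + 2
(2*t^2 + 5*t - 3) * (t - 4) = 2*t^3 - 3*t^2 - 23*t + 12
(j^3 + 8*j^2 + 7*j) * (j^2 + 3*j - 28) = j^5 + 11*j^4 + 3*j^3 - 203*j^2 - 196*j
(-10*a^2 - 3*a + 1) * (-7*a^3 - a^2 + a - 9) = 70*a^5 + 31*a^4 - 14*a^3 + 86*a^2 + 28*a - 9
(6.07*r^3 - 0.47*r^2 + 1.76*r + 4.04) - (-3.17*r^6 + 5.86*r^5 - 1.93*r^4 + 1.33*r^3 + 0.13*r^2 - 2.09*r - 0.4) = 3.17*r^6 - 5.86*r^5 + 1.93*r^4 + 4.74*r^3 - 0.6*r^2 + 3.85*r + 4.44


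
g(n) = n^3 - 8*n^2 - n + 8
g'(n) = 3*n^2 - 16*n - 1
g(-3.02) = -89.49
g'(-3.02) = 74.68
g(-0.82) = 2.89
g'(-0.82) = 14.14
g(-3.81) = -159.63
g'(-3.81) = 103.51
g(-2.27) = -42.65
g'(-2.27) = 50.78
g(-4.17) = -199.45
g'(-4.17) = 117.89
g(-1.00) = 0.00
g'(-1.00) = 18.00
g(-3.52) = -131.22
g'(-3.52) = 92.49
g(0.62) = 4.54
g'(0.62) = -9.77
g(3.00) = -40.00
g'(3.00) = -22.00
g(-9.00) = -1360.00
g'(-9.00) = 386.00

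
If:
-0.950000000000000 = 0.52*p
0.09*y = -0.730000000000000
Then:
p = -1.83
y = -8.11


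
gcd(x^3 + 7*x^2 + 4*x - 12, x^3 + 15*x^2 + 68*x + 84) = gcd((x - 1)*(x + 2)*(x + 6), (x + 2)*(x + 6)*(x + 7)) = x^2 + 8*x + 12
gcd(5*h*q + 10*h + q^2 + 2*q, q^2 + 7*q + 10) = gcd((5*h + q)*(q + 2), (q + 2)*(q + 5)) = q + 2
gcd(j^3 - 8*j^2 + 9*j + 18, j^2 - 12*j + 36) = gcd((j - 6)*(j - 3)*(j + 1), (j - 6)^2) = j - 6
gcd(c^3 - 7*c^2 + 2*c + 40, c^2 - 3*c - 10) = c^2 - 3*c - 10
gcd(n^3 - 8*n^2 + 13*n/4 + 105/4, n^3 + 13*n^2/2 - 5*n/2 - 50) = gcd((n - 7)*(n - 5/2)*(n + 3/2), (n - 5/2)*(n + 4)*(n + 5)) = n - 5/2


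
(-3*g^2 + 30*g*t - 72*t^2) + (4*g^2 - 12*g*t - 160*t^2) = g^2 + 18*g*t - 232*t^2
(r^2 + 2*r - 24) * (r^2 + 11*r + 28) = r^4 + 13*r^3 + 26*r^2 - 208*r - 672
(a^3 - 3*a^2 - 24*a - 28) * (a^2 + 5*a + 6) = a^5 + 2*a^4 - 33*a^3 - 166*a^2 - 284*a - 168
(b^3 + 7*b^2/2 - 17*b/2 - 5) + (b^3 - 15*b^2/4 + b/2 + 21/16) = 2*b^3 - b^2/4 - 8*b - 59/16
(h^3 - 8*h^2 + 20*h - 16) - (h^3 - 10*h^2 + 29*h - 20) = 2*h^2 - 9*h + 4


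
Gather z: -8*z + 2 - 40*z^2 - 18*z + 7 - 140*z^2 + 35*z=-180*z^2 + 9*z + 9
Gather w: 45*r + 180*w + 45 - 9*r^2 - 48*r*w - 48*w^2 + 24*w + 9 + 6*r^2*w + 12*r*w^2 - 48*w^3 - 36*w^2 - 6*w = -9*r^2 + 45*r - 48*w^3 + w^2*(12*r - 84) + w*(6*r^2 - 48*r + 198) + 54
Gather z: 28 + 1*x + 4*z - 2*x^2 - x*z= -2*x^2 + x + z*(4 - x) + 28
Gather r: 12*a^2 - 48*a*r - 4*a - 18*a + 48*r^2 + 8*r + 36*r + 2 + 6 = 12*a^2 - 22*a + 48*r^2 + r*(44 - 48*a) + 8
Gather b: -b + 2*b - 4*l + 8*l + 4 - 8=b + 4*l - 4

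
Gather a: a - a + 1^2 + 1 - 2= 0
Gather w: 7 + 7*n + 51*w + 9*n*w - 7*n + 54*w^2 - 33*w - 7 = 54*w^2 + w*(9*n + 18)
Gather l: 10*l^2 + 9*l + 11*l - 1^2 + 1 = 10*l^2 + 20*l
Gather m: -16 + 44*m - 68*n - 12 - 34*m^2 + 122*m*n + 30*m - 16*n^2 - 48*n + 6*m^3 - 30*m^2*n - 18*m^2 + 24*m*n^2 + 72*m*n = 6*m^3 + m^2*(-30*n - 52) + m*(24*n^2 + 194*n + 74) - 16*n^2 - 116*n - 28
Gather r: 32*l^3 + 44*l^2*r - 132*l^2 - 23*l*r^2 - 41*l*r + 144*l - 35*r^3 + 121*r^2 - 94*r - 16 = 32*l^3 - 132*l^2 + 144*l - 35*r^3 + r^2*(121 - 23*l) + r*(44*l^2 - 41*l - 94) - 16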